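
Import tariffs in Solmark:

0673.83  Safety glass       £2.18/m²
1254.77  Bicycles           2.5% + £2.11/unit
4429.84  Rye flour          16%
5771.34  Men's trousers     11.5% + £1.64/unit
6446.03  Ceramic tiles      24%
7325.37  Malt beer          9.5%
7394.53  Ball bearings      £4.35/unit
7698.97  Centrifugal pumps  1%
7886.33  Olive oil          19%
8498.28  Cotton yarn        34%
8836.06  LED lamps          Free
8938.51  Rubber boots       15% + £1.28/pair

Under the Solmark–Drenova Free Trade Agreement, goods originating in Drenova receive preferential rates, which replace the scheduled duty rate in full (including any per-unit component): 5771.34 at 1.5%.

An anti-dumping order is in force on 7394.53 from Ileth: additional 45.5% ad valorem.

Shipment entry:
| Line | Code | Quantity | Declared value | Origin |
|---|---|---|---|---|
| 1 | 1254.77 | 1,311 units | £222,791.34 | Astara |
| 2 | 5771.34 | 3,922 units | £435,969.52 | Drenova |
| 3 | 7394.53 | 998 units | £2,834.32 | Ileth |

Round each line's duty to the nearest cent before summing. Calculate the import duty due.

Line 1 (1254.77, Astara, 1,311 units, £222,791.34):
Base rate for 1254.77 is 2.5% + £2.11/unit.
Duty = £222,791.34 × 2.5% + 1,311 × £2.11 = £8,335.99.
Line 2 (5771.34, Drenova, 3,922 units, £435,969.52):
Base rate for 5771.34 is 11.5% + £1.64/unit.
Origin Drenova qualifies under the Solmark–Drenova agreement and 5771.34 is covered: preferential rate 1.5% applies instead.
Duty = £435,969.52 × 1.5% = £6,539.54.
Line 3 (7394.53, Ileth, 998 units, £2,834.32):
Base rate for 7394.53 is £4.35/unit.
Additional duty on 7394.53 from Ileth: +45.5% ad valorem. Applied ad valorem rate = 45.5%.
Duty = £2,834.32 × 45.5% + 998 × £4.35 = £5,630.92.
Total = £8,335.99 + £6,539.54 + £5,630.92 = £20,506.45.

£20,506.45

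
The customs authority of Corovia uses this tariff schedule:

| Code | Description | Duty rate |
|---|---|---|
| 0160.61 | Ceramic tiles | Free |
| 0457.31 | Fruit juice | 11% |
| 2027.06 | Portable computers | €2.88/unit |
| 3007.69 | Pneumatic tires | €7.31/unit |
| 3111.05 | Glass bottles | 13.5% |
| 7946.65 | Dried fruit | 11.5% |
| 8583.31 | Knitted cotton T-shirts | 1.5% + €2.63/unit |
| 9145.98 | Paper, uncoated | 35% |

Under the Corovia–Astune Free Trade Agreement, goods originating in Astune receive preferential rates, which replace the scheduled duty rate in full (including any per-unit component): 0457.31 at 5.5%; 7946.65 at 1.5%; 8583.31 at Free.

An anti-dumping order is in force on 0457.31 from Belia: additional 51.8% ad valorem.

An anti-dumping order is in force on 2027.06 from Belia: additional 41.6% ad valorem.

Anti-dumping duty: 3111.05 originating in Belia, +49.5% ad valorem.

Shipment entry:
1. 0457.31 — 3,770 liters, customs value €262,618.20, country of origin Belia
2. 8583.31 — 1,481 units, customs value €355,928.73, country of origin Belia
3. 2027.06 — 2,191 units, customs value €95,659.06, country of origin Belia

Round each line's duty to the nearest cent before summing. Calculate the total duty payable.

Line 1 (0457.31, Belia, 3,770 liters, €262,618.20):
Base rate for 0457.31 is 11%.
0457.31 has an FTA preferential rate, but origin Belia is not Astune; base rate stands.
Additional duty on 0457.31 from Belia: +51.8%. Applied ad valorem rate: 11% + 51.8% = 62.8%.
Duty = €262,618.20 × 62.8% = €164,924.23.
Line 2 (8583.31, Belia, 1,481 units, €355,928.73):
Base rate for 8583.31 is 1.5% + €2.63/unit.
8583.31 has an FTA preferential rate, but origin Belia is not Astune; base rate stands.
Duty = €355,928.73 × 1.5% + 1,481 × €2.63 = €9,233.96.
Line 3 (2027.06, Belia, 2,191 units, €95,659.06):
Base rate for 2027.06 is €2.88/unit.
Additional duty on 2027.06 from Belia: +41.6% ad valorem. Applied ad valorem rate = 41.6%.
Duty = €95,659.06 × 41.6% + 2,191 × €2.88 = €46,104.25.
Total = €164,924.23 + €9,233.96 + €46,104.25 = €220,262.44.

€220,262.44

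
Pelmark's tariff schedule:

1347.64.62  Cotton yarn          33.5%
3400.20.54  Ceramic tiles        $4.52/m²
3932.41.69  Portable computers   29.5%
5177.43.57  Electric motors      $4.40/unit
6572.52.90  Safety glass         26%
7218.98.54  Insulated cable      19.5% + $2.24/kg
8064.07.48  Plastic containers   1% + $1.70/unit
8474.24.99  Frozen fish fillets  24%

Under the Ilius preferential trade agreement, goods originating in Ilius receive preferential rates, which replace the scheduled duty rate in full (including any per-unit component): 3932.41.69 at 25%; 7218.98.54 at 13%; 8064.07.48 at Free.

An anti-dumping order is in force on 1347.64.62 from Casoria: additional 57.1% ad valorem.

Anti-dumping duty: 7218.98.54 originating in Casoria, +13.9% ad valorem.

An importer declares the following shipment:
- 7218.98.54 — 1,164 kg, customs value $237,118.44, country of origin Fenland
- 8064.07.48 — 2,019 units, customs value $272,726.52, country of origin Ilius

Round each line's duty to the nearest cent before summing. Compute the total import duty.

Line 1 (7218.98.54, Fenland, 1,164 kg, $237,118.44):
Base rate for 7218.98.54 is 19.5% + $2.24/kg.
7218.98.54 has an FTA preferential rate, but origin Fenland is not Ilius; base rate stands.
The additional-duty order on 7218.98.54 targets Casoria, not Fenland; it does not apply.
Duty = $237,118.44 × 19.5% + 1,164 × $2.24 = $48,845.46.
Line 2 (8064.07.48, Ilius, 2,019 units, $272,726.52):
Base rate for 8064.07.48 is 1% + $1.70/unit.
Origin Ilius qualifies under the Pelmark–Ilius agreement and 8064.07.48 is covered: preferential rate Free applies instead.
Duty = $272,726.52 × 0% = $0.00.
Total = $48,845.46 + $0.00 = $48,845.46.

$48,845.46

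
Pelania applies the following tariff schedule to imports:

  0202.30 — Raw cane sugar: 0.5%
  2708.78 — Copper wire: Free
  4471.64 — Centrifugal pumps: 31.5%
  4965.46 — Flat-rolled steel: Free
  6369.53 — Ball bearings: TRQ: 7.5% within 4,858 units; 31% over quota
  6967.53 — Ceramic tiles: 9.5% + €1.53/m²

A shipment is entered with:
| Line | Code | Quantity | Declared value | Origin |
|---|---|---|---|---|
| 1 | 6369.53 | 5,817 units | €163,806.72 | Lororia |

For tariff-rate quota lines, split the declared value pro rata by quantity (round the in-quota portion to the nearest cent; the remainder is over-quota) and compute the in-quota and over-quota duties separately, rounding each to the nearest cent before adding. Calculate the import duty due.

€18,631.79

Line 1 (6369.53, Lororia, 5,817 units, €163,806.72):
Code 6369.53 is under a tariff-rate quota (threshold 4,858 units). In-quota: 4,858 units at 7.5%; over-quota: 959 units at 31%.
Pro-rata value split: in-quota = €163,806.72 × 4,858/5,817 = €136,801.28; over-quota = €163,806.72 − €136,801.28 = €27,005.44.
In-quota duty = €136,801.28 × 7.5% = €10,260.10. Over-quota duty = €27,005.44 × 31% = €8,371.69.
Line duty = €10,260.10 + €8,371.69 = €18,631.79.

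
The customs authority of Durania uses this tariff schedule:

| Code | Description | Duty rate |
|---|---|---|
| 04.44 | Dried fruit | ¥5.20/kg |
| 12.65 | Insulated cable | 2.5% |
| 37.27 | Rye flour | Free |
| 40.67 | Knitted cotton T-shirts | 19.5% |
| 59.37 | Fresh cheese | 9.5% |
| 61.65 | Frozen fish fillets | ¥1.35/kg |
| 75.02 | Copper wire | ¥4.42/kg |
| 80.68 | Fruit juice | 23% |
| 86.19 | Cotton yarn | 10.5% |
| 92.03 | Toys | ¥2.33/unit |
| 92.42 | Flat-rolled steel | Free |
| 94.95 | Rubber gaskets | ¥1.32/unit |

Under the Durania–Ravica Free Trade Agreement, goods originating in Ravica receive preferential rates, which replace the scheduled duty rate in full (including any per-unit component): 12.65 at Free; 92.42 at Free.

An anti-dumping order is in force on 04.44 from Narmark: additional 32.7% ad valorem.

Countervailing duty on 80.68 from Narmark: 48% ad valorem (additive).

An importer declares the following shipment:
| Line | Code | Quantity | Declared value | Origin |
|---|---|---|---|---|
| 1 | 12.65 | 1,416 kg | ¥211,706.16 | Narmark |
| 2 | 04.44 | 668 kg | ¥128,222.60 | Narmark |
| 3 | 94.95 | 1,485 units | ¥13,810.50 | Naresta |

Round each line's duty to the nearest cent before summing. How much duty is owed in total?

Line 1 (12.65, Narmark, 1,416 kg, ¥211,706.16):
Base rate for 12.65 is 2.5%.
12.65 has an FTA preferential rate, but origin Narmark is not Ravica; base rate stands.
Duty = ¥211,706.16 × 2.5% = ¥5,292.65.
Line 2 (04.44, Narmark, 668 kg, ¥128,222.60):
Base rate for 04.44 is ¥5.20/kg.
Additional duty on 04.44 from Narmark: +32.7% ad valorem. Applied ad valorem rate = 32.7%.
Duty = ¥128,222.60 × 32.7% + 668 × ¥5.20 = ¥45,402.39.
Line 3 (94.95, Naresta, 1,485 units, ¥13,810.50):
Base rate for 94.95 is ¥1.32/unit.
Duty = 1,485 × ¥1.32 = ¥1,960.20.
Total = ¥5,292.65 + ¥45,402.39 + ¥1,960.20 = ¥52,655.24.

¥52,655.24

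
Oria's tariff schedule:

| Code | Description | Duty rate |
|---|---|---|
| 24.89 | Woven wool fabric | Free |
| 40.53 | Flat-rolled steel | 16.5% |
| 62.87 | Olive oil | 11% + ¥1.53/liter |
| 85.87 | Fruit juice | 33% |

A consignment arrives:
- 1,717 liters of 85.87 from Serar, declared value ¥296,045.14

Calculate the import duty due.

¥97,694.90

Line 1 (85.87, Serar, 1,717 liters, ¥296,045.14):
Base rate for 85.87 is 33%.
Duty = ¥296,045.14 × 33% = ¥97,694.90.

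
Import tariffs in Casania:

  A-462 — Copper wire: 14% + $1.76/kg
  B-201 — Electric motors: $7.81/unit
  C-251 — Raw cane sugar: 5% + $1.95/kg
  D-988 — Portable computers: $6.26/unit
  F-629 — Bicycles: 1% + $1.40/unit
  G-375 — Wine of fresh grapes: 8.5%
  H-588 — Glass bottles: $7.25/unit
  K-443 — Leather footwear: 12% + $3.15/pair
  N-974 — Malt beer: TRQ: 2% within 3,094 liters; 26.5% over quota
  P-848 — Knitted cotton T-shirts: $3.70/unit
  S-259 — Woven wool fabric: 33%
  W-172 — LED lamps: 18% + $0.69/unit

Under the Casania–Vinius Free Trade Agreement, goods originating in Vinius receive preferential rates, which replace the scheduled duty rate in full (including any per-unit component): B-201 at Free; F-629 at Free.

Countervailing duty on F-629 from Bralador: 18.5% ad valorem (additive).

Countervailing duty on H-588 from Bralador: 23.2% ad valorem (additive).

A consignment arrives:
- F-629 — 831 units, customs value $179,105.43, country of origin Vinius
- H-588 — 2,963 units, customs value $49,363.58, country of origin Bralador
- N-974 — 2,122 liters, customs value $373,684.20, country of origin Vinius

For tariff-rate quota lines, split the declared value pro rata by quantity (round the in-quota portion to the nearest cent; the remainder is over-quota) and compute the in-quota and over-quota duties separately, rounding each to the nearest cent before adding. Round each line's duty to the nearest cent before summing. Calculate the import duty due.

Line 1 (F-629, Vinius, 831 units, $179,105.43):
Base rate for F-629 is 1% + $1.40/unit.
Origin Vinius qualifies under the Casania–Vinius agreement and F-629 is covered: preferential rate Free applies instead.
The additional-duty order on F-629 targets Bralador, not Vinius; it does not apply.
Duty = $179,105.43 × 0% = $0.00.
Line 2 (H-588, Bralador, 2,963 units, $49,363.58):
Base rate for H-588 is $7.25/unit.
Additional duty on H-588 from Bralador: +23.2% ad valorem. Applied ad valorem rate = 23.2%.
Duty = $49,363.58 × 23.2% + 2,963 × $7.25 = $32,934.10.
Line 3 (N-974, Vinius, 2,122 liters, $373,684.20):
Code N-974 is under a tariff-rate quota (threshold 3,094 liters). Quantity 2,122 liters is within the quota, so the in-quota rate 2% applies to the full value.
Duty = $373,684.20 × 2% = $7,473.68.
Total = $0.00 + $32,934.10 + $7,473.68 = $40,407.78.

$40,407.78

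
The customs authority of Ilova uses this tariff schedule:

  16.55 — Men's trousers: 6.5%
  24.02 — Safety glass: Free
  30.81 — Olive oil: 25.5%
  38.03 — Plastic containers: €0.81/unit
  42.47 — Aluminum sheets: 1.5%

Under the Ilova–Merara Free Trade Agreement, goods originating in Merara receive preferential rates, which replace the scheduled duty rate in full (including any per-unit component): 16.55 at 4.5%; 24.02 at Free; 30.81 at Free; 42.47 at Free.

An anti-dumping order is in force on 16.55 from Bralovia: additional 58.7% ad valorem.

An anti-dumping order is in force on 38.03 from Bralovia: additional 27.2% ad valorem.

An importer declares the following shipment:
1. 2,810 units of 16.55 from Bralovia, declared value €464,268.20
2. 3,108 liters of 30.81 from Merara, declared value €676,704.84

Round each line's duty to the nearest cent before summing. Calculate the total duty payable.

€302,702.87

Line 1 (16.55, Bralovia, 2,810 units, €464,268.20):
Base rate for 16.55 is 6.5%.
16.55 has an FTA preferential rate, but origin Bralovia is not Merara; base rate stands.
Additional duty on 16.55 from Bralovia: +58.7%. Applied ad valorem rate: 6.5% + 58.7% = 65.2%.
Duty = €464,268.20 × 65.2% = €302,702.87.
Line 2 (30.81, Merara, 3,108 liters, €676,704.84):
Base rate for 30.81 is 25.5%.
Origin Merara qualifies under the Ilova–Merara agreement and 30.81 is covered: preferential rate Free applies instead.
Duty = €676,704.84 × 0% = €0.00.
Total = €302,702.87 + €0.00 = €302,702.87.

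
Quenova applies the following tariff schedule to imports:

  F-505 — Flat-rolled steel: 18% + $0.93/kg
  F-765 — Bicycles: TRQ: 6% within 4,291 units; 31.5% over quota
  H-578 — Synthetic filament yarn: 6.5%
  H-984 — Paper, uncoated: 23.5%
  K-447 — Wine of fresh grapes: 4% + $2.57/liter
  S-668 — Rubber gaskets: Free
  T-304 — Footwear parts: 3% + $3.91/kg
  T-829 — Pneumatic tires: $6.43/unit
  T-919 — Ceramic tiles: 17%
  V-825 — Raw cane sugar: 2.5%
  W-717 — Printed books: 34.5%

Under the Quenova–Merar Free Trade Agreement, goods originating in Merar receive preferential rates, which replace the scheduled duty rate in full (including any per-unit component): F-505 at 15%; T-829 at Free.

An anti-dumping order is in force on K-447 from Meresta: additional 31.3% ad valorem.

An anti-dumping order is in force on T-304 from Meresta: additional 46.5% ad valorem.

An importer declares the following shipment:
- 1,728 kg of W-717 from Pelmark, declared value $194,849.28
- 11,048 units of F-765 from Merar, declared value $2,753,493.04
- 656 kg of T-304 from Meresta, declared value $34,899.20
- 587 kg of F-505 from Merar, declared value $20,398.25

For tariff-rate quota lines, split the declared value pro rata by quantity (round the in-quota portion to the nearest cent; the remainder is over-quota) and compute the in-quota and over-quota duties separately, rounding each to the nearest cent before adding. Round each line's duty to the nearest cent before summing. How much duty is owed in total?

$684,764.40

Line 1 (W-717, Pelmark, 1,728 kg, $194,849.28):
Base rate for W-717 is 34.5%.
Duty = $194,849.28 × 34.5% = $67,223.00.
Line 2 (F-765, Merar, 11,048 units, $2,753,493.04):
Code F-765 is under a tariff-rate quota (threshold 4,291 units). In-quota: 4,291 units at 6%; over-quota: 6,757 units at 31.5%.
Pro-rata value split: in-quota = $2,753,493.04 × 4,291/11,048 = $1,069,445.93; over-quota = $2,753,493.04 − $1,069,445.93 = $1,684,047.11.
In-quota duty = $1,069,445.93 × 6% = $64,166.76. Over-quota duty = $1,684,047.11 × 31.5% = $530,474.84.
Line duty = $64,166.76 + $530,474.84 = $594,641.60.
Line 3 (T-304, Meresta, 656 kg, $34,899.20):
Base rate for T-304 is 3% + $3.91/kg.
Additional duty on T-304 from Meresta: +46.5%. Applied ad valorem rate: 3% + 46.5% = 49.5%.
Duty = $34,899.20 × 49.5% + 656 × $3.91 = $19,840.06.
Line 4 (F-505, Merar, 587 kg, $20,398.25):
Base rate for F-505 is 18% + $0.93/kg.
Origin Merar qualifies under the Quenova–Merar agreement and F-505 is covered: preferential rate 15% applies instead.
Duty = $20,398.25 × 15% = $3,059.74.
Total = $67,223.00 + $594,641.60 + $19,840.06 + $3,059.74 = $684,764.40.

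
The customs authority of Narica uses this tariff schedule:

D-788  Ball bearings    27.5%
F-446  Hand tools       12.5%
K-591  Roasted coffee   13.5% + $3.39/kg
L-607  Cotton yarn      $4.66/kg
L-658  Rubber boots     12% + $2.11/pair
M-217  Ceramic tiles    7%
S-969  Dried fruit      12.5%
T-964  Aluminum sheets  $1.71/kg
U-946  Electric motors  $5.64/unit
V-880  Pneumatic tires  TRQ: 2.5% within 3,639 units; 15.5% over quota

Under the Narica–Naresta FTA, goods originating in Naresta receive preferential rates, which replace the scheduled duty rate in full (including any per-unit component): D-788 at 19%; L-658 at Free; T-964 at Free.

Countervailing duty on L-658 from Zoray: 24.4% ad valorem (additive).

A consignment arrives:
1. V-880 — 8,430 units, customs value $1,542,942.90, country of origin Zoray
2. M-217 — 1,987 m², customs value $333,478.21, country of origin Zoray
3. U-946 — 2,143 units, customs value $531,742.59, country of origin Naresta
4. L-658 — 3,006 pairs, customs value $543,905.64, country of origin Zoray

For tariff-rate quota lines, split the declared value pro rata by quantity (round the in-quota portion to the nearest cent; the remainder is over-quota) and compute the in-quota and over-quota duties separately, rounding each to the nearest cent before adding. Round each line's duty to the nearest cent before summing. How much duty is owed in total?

Line 1 (V-880, Zoray, 8,430 units, $1,542,942.90):
Code V-880 is under a tariff-rate quota (threshold 3,639 units). In-quota: 3,639 units at 2.5%; over-quota: 4,791 units at 15.5%.
Pro-rata value split: in-quota = $1,542,942.90 × 3,639/8,430 = $666,046.17; over-quota = $1,542,942.90 − $666,046.17 = $876,896.73.
In-quota duty = $666,046.17 × 2.5% = $16,651.15. Over-quota duty = $876,896.73 × 15.5% = $135,918.99.
Line duty = $16,651.15 + $135,918.99 = $152,570.14.
Line 2 (M-217, Zoray, 1,987 m², $333,478.21):
Base rate for M-217 is 7%.
Duty = $333,478.21 × 7% = $23,343.47.
Line 3 (U-946, Naresta, 2,143 units, $531,742.59):
Base rate for U-946 is $5.64/unit.
Origin Naresta is the FTA partner but U-946 is not on the preference list; base rate stands.
Duty = 2,143 × $5.64 = $12,086.52.
Line 4 (L-658, Zoray, 3,006 pairs, $543,905.64):
Base rate for L-658 is 12% + $2.11/pair.
L-658 has an FTA preferential rate, but origin Zoray is not Naresta; base rate stands.
Additional duty on L-658 from Zoray: +24.4%. Applied ad valorem rate: 12% + 24.4% = 36.4%.
Duty = $543,905.64 × 36.4% + 3,006 × $2.11 = $204,324.31.
Total = $152,570.14 + $23,343.47 + $12,086.52 + $204,324.31 = $392,324.44.

$392,324.44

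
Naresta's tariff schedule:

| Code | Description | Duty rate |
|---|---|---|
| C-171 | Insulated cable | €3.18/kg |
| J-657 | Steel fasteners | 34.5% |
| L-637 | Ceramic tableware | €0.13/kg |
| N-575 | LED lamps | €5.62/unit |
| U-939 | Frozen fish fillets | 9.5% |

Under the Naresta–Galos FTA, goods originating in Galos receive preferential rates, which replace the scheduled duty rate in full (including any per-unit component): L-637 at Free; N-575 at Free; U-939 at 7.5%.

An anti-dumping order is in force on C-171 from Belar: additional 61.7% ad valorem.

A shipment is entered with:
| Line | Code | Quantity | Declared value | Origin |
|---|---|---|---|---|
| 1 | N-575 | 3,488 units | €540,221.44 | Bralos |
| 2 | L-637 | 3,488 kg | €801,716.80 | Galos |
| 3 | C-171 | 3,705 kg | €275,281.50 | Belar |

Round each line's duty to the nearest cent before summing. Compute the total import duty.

Line 1 (N-575, Bralos, 3,488 units, €540,221.44):
Base rate for N-575 is €5.62/unit.
N-575 has an FTA preferential rate, but origin Bralos is not Galos; base rate stands.
Duty = 3,488 × €5.62 = €19,602.56.
Line 2 (L-637, Galos, 3,488 kg, €801,716.80):
Base rate for L-637 is €0.13/kg.
Origin Galos qualifies under the Naresta–Galos agreement and L-637 is covered: preferential rate Free applies instead.
Duty = €801,716.80 × 0% = €0.00.
Line 3 (C-171, Belar, 3,705 kg, €275,281.50):
Base rate for C-171 is €3.18/kg.
Additional duty on C-171 from Belar: +61.7% ad valorem. Applied ad valorem rate = 61.7%.
Duty = €275,281.50 × 61.7% + 3,705 × €3.18 = €181,630.59.
Total = €19,602.56 + €0.00 + €181,630.59 = €201,233.15.

€201,233.15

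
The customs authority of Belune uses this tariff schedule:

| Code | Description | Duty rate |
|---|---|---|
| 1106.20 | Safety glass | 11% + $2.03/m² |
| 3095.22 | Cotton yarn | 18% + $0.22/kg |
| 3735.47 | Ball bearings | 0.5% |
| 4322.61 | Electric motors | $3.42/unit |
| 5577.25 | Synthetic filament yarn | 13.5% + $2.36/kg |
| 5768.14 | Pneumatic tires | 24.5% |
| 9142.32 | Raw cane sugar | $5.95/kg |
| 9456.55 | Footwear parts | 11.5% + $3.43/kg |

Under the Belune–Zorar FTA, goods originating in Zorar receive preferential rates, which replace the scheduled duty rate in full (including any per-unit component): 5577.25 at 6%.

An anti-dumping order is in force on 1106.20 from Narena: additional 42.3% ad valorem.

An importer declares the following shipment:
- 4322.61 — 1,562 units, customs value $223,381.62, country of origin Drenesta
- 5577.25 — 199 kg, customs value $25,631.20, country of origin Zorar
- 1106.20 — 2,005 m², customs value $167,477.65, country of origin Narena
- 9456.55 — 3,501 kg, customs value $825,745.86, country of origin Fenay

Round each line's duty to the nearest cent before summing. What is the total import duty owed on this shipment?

$207,184.85

Line 1 (4322.61, Drenesta, 1,562 units, $223,381.62):
Base rate for 4322.61 is $3.42/unit.
Duty = 1,562 × $3.42 = $5,342.04.
Line 2 (5577.25, Zorar, 199 kg, $25,631.20):
Base rate for 5577.25 is 13.5% + $2.36/kg.
Origin Zorar qualifies under the Belune–Zorar agreement and 5577.25 is covered: preferential rate 6% applies instead.
Duty = $25,631.20 × 6% = $1,537.87.
Line 3 (1106.20, Narena, 2,005 m², $167,477.65):
Base rate for 1106.20 is 11% + $2.03/m².
Additional duty on 1106.20 from Narena: +42.3%. Applied ad valorem rate: 11% + 42.3% = 53.3%.
Duty = $167,477.65 × 53.3% + 2,005 × $2.03 = $93,335.74.
Line 4 (9456.55, Fenay, 3,501 kg, $825,745.86):
Base rate for 9456.55 is 11.5% + $3.43/kg.
Duty = $825,745.86 × 11.5% + 3,501 × $3.43 = $106,969.20.
Total = $5,342.04 + $1,537.87 + $93,335.74 + $106,969.20 = $207,184.85.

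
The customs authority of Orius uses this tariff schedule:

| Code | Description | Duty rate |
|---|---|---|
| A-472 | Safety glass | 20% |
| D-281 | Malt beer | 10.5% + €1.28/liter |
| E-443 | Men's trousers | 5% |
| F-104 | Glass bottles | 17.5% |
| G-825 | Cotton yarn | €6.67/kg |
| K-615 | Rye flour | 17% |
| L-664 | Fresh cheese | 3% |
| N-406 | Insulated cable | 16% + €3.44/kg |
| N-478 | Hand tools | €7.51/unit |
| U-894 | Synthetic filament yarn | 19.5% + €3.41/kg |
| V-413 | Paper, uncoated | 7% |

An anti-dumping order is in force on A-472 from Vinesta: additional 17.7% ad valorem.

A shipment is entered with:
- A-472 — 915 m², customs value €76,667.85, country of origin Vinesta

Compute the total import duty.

Line 1 (A-472, Vinesta, 915 m², €76,667.85):
Base rate for A-472 is 20%.
Additional duty on A-472 from Vinesta: +17.7%. Applied ad valorem rate: 20% + 17.7% = 37.7%.
Duty = €76,667.85 × 37.7% = €28,903.78.

€28,903.78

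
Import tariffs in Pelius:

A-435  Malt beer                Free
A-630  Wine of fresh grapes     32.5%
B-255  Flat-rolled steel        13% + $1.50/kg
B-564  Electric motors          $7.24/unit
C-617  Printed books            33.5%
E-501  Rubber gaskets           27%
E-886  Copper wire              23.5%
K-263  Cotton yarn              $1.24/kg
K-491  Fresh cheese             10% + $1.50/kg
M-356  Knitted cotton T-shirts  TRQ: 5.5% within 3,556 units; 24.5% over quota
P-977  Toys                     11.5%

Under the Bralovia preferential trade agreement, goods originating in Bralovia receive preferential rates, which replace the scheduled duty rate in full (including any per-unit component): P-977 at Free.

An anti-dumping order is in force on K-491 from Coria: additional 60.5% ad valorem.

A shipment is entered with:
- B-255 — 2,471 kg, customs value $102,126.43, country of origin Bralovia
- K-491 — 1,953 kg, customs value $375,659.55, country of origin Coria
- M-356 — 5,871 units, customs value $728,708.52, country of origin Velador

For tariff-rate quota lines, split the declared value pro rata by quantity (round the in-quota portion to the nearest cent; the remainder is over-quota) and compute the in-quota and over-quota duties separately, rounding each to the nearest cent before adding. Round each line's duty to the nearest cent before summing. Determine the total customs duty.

Line 1 (B-255, Bralovia, 2,471 kg, $102,126.43):
Base rate for B-255 is 13% + $1.50/kg.
Origin Bralovia is the FTA partner but B-255 is not on the preference list; base rate stands.
Duty = $102,126.43 × 13% + 2,471 × $1.50 = $16,982.94.
Line 2 (K-491, Coria, 1,953 kg, $375,659.55):
Base rate for K-491 is 10% + $1.50/kg.
Additional duty on K-491 from Coria: +60.5%. Applied ad valorem rate: 10% + 60.5% = 70.5%.
Duty = $375,659.55 × 70.5% + 1,953 × $1.50 = $267,769.48.
Line 3 (M-356, Velador, 5,871 units, $728,708.52):
Code M-356 is under a tariff-rate quota (threshold 3,556 units). In-quota: 3,556 units at 5.5%; over-quota: 2,315 units at 24.5%.
Pro-rata value split: in-quota = $728,708.52 × 3,556/5,871 = $441,370.72; over-quota = $728,708.52 − $441,370.72 = $287,337.80.
In-quota duty = $441,370.72 × 5.5% = $24,275.39. Over-quota duty = $287,337.80 × 24.5% = $70,397.76.
Line duty = $24,275.39 + $70,397.76 = $94,673.15.
Total = $16,982.94 + $267,769.48 + $94,673.15 = $379,425.57.

$379,425.57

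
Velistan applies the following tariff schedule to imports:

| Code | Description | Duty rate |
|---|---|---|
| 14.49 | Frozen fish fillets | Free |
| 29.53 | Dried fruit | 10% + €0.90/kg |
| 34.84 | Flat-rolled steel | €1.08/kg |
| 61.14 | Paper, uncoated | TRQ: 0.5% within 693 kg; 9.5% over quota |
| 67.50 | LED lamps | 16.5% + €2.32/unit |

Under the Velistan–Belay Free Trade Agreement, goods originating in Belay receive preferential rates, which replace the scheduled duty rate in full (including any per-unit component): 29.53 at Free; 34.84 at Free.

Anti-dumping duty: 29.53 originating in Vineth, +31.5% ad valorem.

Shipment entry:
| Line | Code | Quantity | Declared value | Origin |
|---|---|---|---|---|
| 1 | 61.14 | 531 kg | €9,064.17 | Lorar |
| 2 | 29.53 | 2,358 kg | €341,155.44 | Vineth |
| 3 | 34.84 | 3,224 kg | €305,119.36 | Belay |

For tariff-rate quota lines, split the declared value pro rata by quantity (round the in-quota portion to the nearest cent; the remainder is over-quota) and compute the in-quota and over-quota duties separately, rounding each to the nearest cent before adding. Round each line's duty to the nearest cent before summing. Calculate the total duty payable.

Line 1 (61.14, Lorar, 531 kg, €9,064.17):
Code 61.14 is under a tariff-rate quota (threshold 693 kg). Quantity 531 kg is within the quota, so the in-quota rate 0.5% applies to the full value.
Duty = €9,064.17 × 0.5% = €45.32.
Line 2 (29.53, Vineth, 2,358 kg, €341,155.44):
Base rate for 29.53 is 10% + €0.90/kg.
29.53 has an FTA preferential rate, but origin Vineth is not Belay; base rate stands.
Additional duty on 29.53 from Vineth: +31.5%. Applied ad valorem rate: 10% + 31.5% = 41.5%.
Duty = €341,155.44 × 41.5% + 2,358 × €0.90 = €143,701.71.
Line 3 (34.84, Belay, 3,224 kg, €305,119.36):
Base rate for 34.84 is €1.08/kg.
Origin Belay qualifies under the Velistan–Belay agreement and 34.84 is covered: preferential rate Free applies instead.
Duty = €305,119.36 × 0% = €0.00.
Total = €45.32 + €143,701.71 + €0.00 = €143,747.03.

€143,747.03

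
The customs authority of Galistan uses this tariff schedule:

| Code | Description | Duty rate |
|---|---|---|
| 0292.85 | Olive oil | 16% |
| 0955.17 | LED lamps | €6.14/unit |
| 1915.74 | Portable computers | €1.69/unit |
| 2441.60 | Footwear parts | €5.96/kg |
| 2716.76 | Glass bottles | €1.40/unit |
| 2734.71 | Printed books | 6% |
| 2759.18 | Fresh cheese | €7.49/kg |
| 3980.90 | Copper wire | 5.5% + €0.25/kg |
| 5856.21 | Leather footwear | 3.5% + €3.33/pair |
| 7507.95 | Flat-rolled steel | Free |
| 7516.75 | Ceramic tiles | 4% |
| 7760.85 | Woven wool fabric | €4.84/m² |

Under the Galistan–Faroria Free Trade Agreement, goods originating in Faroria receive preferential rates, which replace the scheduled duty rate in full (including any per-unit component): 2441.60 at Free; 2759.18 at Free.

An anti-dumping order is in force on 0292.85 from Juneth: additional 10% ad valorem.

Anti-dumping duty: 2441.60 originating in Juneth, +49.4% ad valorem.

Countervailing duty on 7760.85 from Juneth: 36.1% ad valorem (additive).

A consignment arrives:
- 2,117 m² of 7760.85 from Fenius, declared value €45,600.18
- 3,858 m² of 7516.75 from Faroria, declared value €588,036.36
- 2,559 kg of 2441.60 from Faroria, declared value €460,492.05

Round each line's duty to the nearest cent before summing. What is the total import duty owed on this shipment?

€33,767.73

Line 1 (7760.85, Fenius, 2,117 m², €45,600.18):
Base rate for 7760.85 is €4.84/m².
The additional-duty order on 7760.85 targets Juneth, not Fenius; it does not apply.
Duty = 2,117 × €4.84 = €10,246.28.
Line 2 (7516.75, Faroria, 3,858 m², €588,036.36):
Base rate for 7516.75 is 4%.
Origin Faroria is the FTA partner but 7516.75 is not on the preference list; base rate stands.
Duty = €588,036.36 × 4% = €23,521.45.
Line 3 (2441.60, Faroria, 2,559 kg, €460,492.05):
Base rate for 2441.60 is €5.96/kg.
Origin Faroria qualifies under the Galistan–Faroria agreement and 2441.60 is covered: preferential rate Free applies instead.
The additional-duty order on 2441.60 targets Juneth, not Faroria; it does not apply.
Duty = €460,492.05 × 0% = €0.00.
Total = €10,246.28 + €23,521.45 + €0.00 = €33,767.73.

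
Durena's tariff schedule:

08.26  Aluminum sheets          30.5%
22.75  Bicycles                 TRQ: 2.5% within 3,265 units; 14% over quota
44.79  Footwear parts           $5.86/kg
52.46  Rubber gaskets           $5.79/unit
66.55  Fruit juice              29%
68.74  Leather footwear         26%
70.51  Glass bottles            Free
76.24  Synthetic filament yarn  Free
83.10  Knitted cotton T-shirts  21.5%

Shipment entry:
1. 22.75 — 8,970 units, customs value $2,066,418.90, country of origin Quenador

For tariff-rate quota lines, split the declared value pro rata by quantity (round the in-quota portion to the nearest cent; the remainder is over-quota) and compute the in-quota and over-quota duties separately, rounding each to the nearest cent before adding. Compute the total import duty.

Line 1 (22.75, Quenador, 8,970 units, $2,066,418.90):
Code 22.75 is under a tariff-rate quota (threshold 3,265 units). In-quota: 3,265 units at 2.5%; over-quota: 5,705 units at 14%.
Pro-rata value split: in-quota = $2,066,418.90 × 3,265/8,970 = $752,158.05; over-quota = $2,066,418.90 − $752,158.05 = $1,314,260.85.
In-quota duty = $752,158.05 × 2.5% = $18,803.95. Over-quota duty = $1,314,260.85 × 14% = $183,996.52.
Line duty = $18,803.95 + $183,996.52 = $202,800.47.

$202,800.47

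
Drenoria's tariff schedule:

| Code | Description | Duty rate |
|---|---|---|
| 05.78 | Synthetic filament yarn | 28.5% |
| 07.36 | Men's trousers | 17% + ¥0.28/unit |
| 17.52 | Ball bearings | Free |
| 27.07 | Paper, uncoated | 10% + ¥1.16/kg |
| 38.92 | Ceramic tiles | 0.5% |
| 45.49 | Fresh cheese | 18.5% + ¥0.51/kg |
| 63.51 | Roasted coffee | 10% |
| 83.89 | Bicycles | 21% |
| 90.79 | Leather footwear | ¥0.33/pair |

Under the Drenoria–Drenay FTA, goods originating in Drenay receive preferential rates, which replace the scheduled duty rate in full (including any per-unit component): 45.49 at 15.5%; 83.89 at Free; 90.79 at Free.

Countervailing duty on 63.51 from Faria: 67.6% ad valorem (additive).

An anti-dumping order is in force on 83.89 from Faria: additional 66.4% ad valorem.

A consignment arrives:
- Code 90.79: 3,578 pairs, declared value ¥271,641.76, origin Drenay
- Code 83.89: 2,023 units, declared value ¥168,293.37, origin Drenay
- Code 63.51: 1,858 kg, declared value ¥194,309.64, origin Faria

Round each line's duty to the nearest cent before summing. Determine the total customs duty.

Line 1 (90.79, Drenay, 3,578 pairs, ¥271,641.76):
Base rate for 90.79 is ¥0.33/pair.
Origin Drenay qualifies under the Drenoria–Drenay agreement and 90.79 is covered: preferential rate Free applies instead.
Duty = ¥271,641.76 × 0% = ¥0.00.
Line 2 (83.89, Drenay, 2,023 units, ¥168,293.37):
Base rate for 83.89 is 21%.
Origin Drenay qualifies under the Drenoria–Drenay agreement and 83.89 is covered: preferential rate Free applies instead.
The additional-duty order on 83.89 targets Faria, not Drenay; it does not apply.
Duty = ¥168,293.37 × 0% = ¥0.00.
Line 3 (63.51, Faria, 1,858 kg, ¥194,309.64):
Base rate for 63.51 is 10%.
Additional duty on 63.51 from Faria: +67.6%. Applied ad valorem rate: 10% + 67.6% = 77.6%.
Duty = ¥194,309.64 × 77.6% = ¥150,784.28.
Total = ¥0.00 + ¥0.00 + ¥150,784.28 = ¥150,784.28.

¥150,784.28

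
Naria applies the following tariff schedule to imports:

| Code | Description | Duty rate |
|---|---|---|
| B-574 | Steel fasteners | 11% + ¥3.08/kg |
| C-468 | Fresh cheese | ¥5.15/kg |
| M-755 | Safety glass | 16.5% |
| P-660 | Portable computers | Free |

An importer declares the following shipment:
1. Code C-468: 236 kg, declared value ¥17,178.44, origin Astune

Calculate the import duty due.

¥1,215.40

Line 1 (C-468, Astune, 236 kg, ¥17,178.44):
Base rate for C-468 is ¥5.15/kg.
Duty = 236 × ¥5.15 = ¥1,215.40.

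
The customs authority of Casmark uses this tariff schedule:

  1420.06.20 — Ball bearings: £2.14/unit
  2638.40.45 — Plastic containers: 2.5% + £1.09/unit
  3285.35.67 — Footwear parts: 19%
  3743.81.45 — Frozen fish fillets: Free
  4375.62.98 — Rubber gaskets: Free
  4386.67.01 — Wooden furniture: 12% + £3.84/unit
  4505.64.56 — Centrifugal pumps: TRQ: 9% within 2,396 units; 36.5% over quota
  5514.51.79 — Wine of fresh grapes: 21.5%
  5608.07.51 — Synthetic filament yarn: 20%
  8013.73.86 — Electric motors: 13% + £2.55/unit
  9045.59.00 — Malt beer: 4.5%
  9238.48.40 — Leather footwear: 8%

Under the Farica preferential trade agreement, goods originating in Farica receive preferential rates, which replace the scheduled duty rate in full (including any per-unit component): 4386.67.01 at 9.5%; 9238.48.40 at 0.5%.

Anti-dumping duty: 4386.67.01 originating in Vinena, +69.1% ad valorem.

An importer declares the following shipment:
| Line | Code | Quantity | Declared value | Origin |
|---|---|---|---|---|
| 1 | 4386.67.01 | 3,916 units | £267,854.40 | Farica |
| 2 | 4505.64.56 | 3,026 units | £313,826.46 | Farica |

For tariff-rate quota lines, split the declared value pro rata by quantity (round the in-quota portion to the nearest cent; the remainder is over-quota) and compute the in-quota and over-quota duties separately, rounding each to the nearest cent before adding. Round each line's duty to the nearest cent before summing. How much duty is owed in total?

Line 1 (4386.67.01, Farica, 3,916 units, £267,854.40):
Base rate for 4386.67.01 is 12% + £3.84/unit.
Origin Farica qualifies under the Casmark–Farica agreement and 4386.67.01 is covered: preferential rate 9.5% applies instead.
The additional-duty order on 4386.67.01 targets Vinena, not Farica; it does not apply.
Duty = £267,854.40 × 9.5% = £25,446.17.
Line 2 (4505.64.56, Farica, 3,026 units, £313,826.46):
Code 4505.64.56 is under a tariff-rate quota (threshold 2,396 units). In-quota: 2,396 units at 9%; over-quota: 630 units at 36.5%.
Pro-rata value split: in-quota = £313,826.46 × 2,396/3,026 = £248,489.16; over-quota = £313,826.46 − £248,489.16 = £65,337.30.
In-quota duty = £248,489.16 × 9% = £22,364.02. Over-quota duty = £65,337.30 × 36.5% = £23,848.11.
Line duty = £22,364.02 + £23,848.11 = £46,212.13.
Total = £25,446.17 + £46,212.13 = £71,658.30.

£71,658.30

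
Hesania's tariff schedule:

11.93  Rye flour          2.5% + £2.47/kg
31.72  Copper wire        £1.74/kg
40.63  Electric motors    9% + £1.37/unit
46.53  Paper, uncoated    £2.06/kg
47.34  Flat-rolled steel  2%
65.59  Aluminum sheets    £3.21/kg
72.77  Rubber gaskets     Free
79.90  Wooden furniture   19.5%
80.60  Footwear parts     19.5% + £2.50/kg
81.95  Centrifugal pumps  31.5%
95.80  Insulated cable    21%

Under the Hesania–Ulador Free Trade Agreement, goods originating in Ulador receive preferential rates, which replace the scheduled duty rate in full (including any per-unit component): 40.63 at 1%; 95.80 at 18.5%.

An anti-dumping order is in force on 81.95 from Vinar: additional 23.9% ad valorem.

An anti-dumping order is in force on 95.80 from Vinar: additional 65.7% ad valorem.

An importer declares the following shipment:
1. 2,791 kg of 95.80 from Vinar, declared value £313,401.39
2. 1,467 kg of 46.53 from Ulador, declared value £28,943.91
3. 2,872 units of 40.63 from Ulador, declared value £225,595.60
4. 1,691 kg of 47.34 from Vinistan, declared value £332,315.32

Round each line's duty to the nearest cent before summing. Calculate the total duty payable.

£283,643.30

Line 1 (95.80, Vinar, 2,791 kg, £313,401.39):
Base rate for 95.80 is 21%.
95.80 has an FTA preferential rate, but origin Vinar is not Ulador; base rate stands.
Additional duty on 95.80 from Vinar: +65.7%. Applied ad valorem rate: 21% + 65.7% = 86.7%.
Duty = £313,401.39 × 86.7% = £271,719.01.
Line 2 (46.53, Ulador, 1,467 kg, £28,943.91):
Base rate for 46.53 is £2.06/kg.
Origin Ulador is the FTA partner but 46.53 is not on the preference list; base rate stands.
Duty = 1,467 × £2.06 = £3,022.02.
Line 3 (40.63, Ulador, 2,872 units, £225,595.60):
Base rate for 40.63 is 9% + £1.37/unit.
Origin Ulador qualifies under the Hesania–Ulador agreement and 40.63 is covered: preferential rate 1% applies instead.
Duty = £225,595.60 × 1% = £2,255.96.
Line 4 (47.34, Vinistan, 1,691 kg, £332,315.32):
Base rate for 47.34 is 2%.
Duty = £332,315.32 × 2% = £6,646.31.
Total = £271,719.01 + £3,022.02 + £2,255.96 + £6,646.31 = £283,643.30.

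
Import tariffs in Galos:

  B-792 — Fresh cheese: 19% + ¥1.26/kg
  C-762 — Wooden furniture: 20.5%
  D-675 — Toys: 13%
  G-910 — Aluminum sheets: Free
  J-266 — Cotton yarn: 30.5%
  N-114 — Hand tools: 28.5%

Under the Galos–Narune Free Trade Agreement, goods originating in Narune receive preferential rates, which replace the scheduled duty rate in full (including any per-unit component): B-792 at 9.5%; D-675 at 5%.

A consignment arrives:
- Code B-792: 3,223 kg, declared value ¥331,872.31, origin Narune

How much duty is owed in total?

¥31,527.87

Line 1 (B-792, Narune, 3,223 kg, ¥331,872.31):
Base rate for B-792 is 19% + ¥1.26/kg.
Origin Narune qualifies under the Galos–Narune agreement and B-792 is covered: preferential rate 9.5% applies instead.
Duty = ¥331,872.31 × 9.5% = ¥31,527.87.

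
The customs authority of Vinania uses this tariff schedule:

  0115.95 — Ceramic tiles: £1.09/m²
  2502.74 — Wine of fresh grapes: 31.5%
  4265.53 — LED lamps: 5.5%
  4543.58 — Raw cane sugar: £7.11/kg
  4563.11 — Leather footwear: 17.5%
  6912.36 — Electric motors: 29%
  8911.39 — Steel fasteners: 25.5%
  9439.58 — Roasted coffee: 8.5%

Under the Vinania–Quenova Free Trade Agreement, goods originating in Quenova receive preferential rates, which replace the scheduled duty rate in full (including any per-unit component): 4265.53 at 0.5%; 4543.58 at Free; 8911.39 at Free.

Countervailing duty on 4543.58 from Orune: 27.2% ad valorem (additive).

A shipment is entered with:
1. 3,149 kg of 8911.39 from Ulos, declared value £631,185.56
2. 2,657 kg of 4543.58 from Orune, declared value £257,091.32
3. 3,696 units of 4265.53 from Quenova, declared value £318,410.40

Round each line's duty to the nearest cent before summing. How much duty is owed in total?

Line 1 (8911.39, Ulos, 3,149 kg, £631,185.56):
Base rate for 8911.39 is 25.5%.
8911.39 has an FTA preferential rate, but origin Ulos is not Quenova; base rate stands.
Duty = £631,185.56 × 25.5% = £160,952.32.
Line 2 (4543.58, Orune, 2,657 kg, £257,091.32):
Base rate for 4543.58 is £7.11/kg.
4543.58 has an FTA preferential rate, but origin Orune is not Quenova; base rate stands.
Additional duty on 4543.58 from Orune: +27.2% ad valorem. Applied ad valorem rate = 27.2%.
Duty = £257,091.32 × 27.2% + 2,657 × £7.11 = £88,820.11.
Line 3 (4265.53, Quenova, 3,696 units, £318,410.40):
Base rate for 4265.53 is 5.5%.
Origin Quenova qualifies under the Vinania–Quenova agreement and 4265.53 is covered: preferential rate 0.5% applies instead.
Duty = £318,410.40 × 0.5% = £1,592.05.
Total = £160,952.32 + £88,820.11 + £1,592.05 = £251,364.48.

£251,364.48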